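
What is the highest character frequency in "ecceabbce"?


Input: ecceabbce
Character counts:
  'a': 1
  'b': 2
  'c': 3
  'e': 3
Maximum frequency: 3

3


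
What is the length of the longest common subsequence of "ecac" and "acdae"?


LCS of "ecac" and "acdae"
DP table:
           a    c    d    a    e
      0    0    0    0    0    0
  e   0    0    0    0    0    1
  c   0    0    1    1    1    1
  a   0    1    1    1    2    2
  c   0    1    2    2    2    2
LCS length = dp[4][5] = 2

2


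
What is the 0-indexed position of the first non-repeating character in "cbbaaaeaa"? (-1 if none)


Input: cbbaaaeaa
Character frequencies:
  'a': 5
  'b': 2
  'c': 1
  'e': 1
Scanning left to right for freq == 1:
  Position 0 ('c'): unique! => answer = 0

0


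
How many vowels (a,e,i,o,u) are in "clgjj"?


Input: clgjj
Checking each character:
  'c' at position 0: consonant
  'l' at position 1: consonant
  'g' at position 2: consonant
  'j' at position 3: consonant
  'j' at position 4: consonant
Total vowels: 0

0


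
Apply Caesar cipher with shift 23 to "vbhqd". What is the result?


Caesar cipher: shift "vbhqd" by 23
  'v' (pos 21) + 23 = pos 18 = 's'
  'b' (pos 1) + 23 = pos 24 = 'y'
  'h' (pos 7) + 23 = pos 4 = 'e'
  'q' (pos 16) + 23 = pos 13 = 'n'
  'd' (pos 3) + 23 = pos 0 = 'a'
Result: syena

syena


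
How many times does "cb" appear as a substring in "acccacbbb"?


Searching for "cb" in "acccacbbb"
Scanning each position:
  Position 0: "ac" => no
  Position 1: "cc" => no
  Position 2: "cc" => no
  Position 3: "ca" => no
  Position 4: "ac" => no
  Position 5: "cb" => MATCH
  Position 6: "bb" => no
  Position 7: "bb" => no
Total occurrences: 1

1


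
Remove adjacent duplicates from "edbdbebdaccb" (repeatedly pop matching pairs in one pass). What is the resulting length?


Input: edbdbebdaccb
Stack-based adjacent duplicate removal:
  Read 'e': push. Stack: e
  Read 'd': push. Stack: ed
  Read 'b': push. Stack: edb
  Read 'd': push. Stack: edbd
  Read 'b': push. Stack: edbdb
  Read 'e': push. Stack: edbdbe
  Read 'b': push. Stack: edbdbeb
  Read 'd': push. Stack: edbdbebd
  Read 'a': push. Stack: edbdbebda
  Read 'c': push. Stack: edbdbebdac
  Read 'c': matches stack top 'c' => pop. Stack: edbdbebda
  Read 'b': push. Stack: edbdbebdab
Final stack: "edbdbebdab" (length 10)

10


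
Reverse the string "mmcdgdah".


Input: mmcdgdah
Reading characters right to left:
  Position 7: 'h'
  Position 6: 'a'
  Position 5: 'd'
  Position 4: 'g'
  Position 3: 'd'
  Position 2: 'c'
  Position 1: 'm'
  Position 0: 'm'
Reversed: hadgdcmm

hadgdcmm


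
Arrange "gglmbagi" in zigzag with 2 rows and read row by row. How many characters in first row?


Zigzag "gglmbagi" into 2 rows:
Placing characters:
  'g' => row 0
  'g' => row 1
  'l' => row 0
  'm' => row 1
  'b' => row 0
  'a' => row 1
  'g' => row 0
  'i' => row 1
Rows:
  Row 0: "glbg"
  Row 1: "gmai"
First row length: 4

4


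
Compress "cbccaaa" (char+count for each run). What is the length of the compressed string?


Input: cbccaaa
Runs:
  'c' x 1 => "c1"
  'b' x 1 => "b1"
  'c' x 2 => "c2"
  'a' x 3 => "a3"
Compressed: "c1b1c2a3"
Compressed length: 8

8


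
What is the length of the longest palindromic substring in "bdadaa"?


Input: "bdadaa"
Checking substrings for palindromes:
  [1:4] "dad" (len 3) => palindrome
  [2:5] "ada" (len 3) => palindrome
  [4:6] "aa" (len 2) => palindrome
Longest palindromic substring: "dad" with length 3

3


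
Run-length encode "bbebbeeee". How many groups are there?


Input: bbebbeeee
Scanning for consecutive runs:
  Group 1: 'b' x 2 (positions 0-1)
  Group 2: 'e' x 1 (positions 2-2)
  Group 3: 'b' x 2 (positions 3-4)
  Group 4: 'e' x 4 (positions 5-8)
Total groups: 4

4


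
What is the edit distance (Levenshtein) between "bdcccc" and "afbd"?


Computing edit distance: "bdcccc" -> "afbd"
DP table:
           a    f    b    d
      0    1    2    3    4
  b   1    1    2    2    3
  d   2    2    2    3    2
  c   3    3    3    3    3
  c   4    4    4    4    4
  c   5    5    5    5    5
  c   6    6    6    6    6
Edit distance = dp[6][4] = 6

6


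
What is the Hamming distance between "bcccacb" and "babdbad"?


Comparing "bcccacb" and "babdbad" position by position:
  Position 0: 'b' vs 'b' => same
  Position 1: 'c' vs 'a' => differ
  Position 2: 'c' vs 'b' => differ
  Position 3: 'c' vs 'd' => differ
  Position 4: 'a' vs 'b' => differ
  Position 5: 'c' vs 'a' => differ
  Position 6: 'b' vs 'd' => differ
Total differences (Hamming distance): 6

6


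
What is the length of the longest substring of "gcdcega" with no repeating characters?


Input: "gcdcega"
Sliding window (track last position of each char):
  Position 0 ('g'): window [0,0] length 1 -- new best
  Position 1 ('c'): window [0,1] length 2 -- new best
  Position 2 ('d'): window [0,2] length 3 -- new best
  Position 3 ('c'): repeat (last at 1), move window start to 2
  Position 3 ('c'): window [2,3] length 2
  Position 4 ('e'): window [2,4] length 3
  Position 5 ('g'): window [2,5] length 4 -- new best
  Position 6 ('a'): window [2,6] length 5 -- new best
Longest substring with no repeats: "dcega" with length 5

5


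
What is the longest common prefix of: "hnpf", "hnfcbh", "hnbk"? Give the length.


Words: hnpf, hnfcbh, hnbk
  Position 0: all 'h' => match
  Position 1: all 'n' => match
  Position 2: ('p', 'f', 'b') => mismatch, stop
LCP = "hn" (length 2)

2


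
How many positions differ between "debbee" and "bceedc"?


Comparing "debbee" and "bceedc" position by position:
  Position 0: 'd' vs 'b' => DIFFER
  Position 1: 'e' vs 'c' => DIFFER
  Position 2: 'b' vs 'e' => DIFFER
  Position 3: 'b' vs 'e' => DIFFER
  Position 4: 'e' vs 'd' => DIFFER
  Position 5: 'e' vs 'c' => DIFFER
Positions that differ: 6

6


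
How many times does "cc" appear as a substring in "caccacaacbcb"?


Searching for "cc" in "caccacaacbcb"
Scanning each position:
  Position 0: "ca" => no
  Position 1: "ac" => no
  Position 2: "cc" => MATCH
  Position 3: "ca" => no
  Position 4: "ac" => no
  Position 5: "ca" => no
  Position 6: "aa" => no
  Position 7: "ac" => no
  Position 8: "cb" => no
  Position 9: "bc" => no
  Position 10: "cb" => no
Total occurrences: 1

1


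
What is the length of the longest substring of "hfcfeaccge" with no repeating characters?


Input: "hfcfeaccge"
Sliding window (track last position of each char):
  Position 0 ('h'): window [0,0] length 1 -- new best
  Position 1 ('f'): window [0,1] length 2 -- new best
  Position 2 ('c'): window [0,2] length 3 -- new best
  Position 3 ('f'): repeat (last at 1), move window start to 2
  Position 3 ('f'): window [2,3] length 2
  Position 4 ('e'): window [2,4] length 3
  Position 5 ('a'): window [2,5] length 4 -- new best
  Position 6 ('c'): repeat (last at 2), move window start to 3
  Position 6 ('c'): window [3,6] length 4
  Position 7 ('c'): repeat (last at 6), move window start to 7
  Position 7 ('c'): window [7,7] length 1
  Position 8 ('g'): window [7,8] length 2
  Position 9 ('e'): window [7,9] length 3
Longest substring with no repeats: "cfea" with length 4

4


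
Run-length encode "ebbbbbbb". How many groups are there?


Input: ebbbbbbb
Scanning for consecutive runs:
  Group 1: 'e' x 1 (positions 0-0)
  Group 2: 'b' x 7 (positions 1-7)
Total groups: 2

2


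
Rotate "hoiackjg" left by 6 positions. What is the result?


Input: "hoiackjg", rotate left by 6
First 6 characters: "hoiack"
Remaining characters: "jg"
Concatenate remaining + first: "jg" + "hoiack" = "jghoiack"

jghoiack


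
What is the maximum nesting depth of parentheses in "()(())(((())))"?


Input: "()(())(((())))"
Tracking depth:
  Position 0 '(': depth becomes 1
  Position 1 ')': depth becomes 0
  Position 2 '(': depth becomes 1
  Position 3 '(': depth becomes 2
  Position 4 ')': depth becomes 1
  Position 5 ')': depth becomes 0
  Position 6 '(': depth becomes 1
  Position 7 '(': depth becomes 2
  Position 8 '(': depth becomes 3
  Position 9 '(': depth becomes 4
  Position 10 ')': depth becomes 3
  Position 11 ')': depth becomes 2
  Position 12 ')': depth becomes 1
  Position 13 ')': depth becomes 0
Maximum depth reached: 4

4


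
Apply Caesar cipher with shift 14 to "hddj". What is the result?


Caesar cipher: shift "hddj" by 14
  'h' (pos 7) + 14 = pos 21 = 'v'
  'd' (pos 3) + 14 = pos 17 = 'r'
  'd' (pos 3) + 14 = pos 17 = 'r'
  'j' (pos 9) + 14 = pos 23 = 'x'
Result: vrrx

vrrx


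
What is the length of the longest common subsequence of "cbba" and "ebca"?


LCS of "cbba" and "ebca"
DP table:
           e    b    c    a
      0    0    0    0    0
  c   0    0    0    1    1
  b   0    0    1    1    1
  b   0    0    1    1    1
  a   0    0    1    1    2
LCS length = dp[4][4] = 2

2


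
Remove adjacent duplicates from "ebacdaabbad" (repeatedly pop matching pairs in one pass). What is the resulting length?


Input: ebacdaabbad
Stack-based adjacent duplicate removal:
  Read 'e': push. Stack: e
  Read 'b': push. Stack: eb
  Read 'a': push. Stack: eba
  Read 'c': push. Stack: ebac
  Read 'd': push. Stack: ebacd
  Read 'a': push. Stack: ebacda
  Read 'a': matches stack top 'a' => pop. Stack: ebacd
  Read 'b': push. Stack: ebacdb
  Read 'b': matches stack top 'b' => pop. Stack: ebacd
  Read 'a': push. Stack: ebacda
  Read 'd': push. Stack: ebacdad
Final stack: "ebacdad" (length 7)

7


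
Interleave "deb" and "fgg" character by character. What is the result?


Interleaving "deb" and "fgg":
  Position 0: 'd' from first, 'f' from second => "df"
  Position 1: 'e' from first, 'g' from second => "eg"
  Position 2: 'b' from first, 'g' from second => "bg"
Result: dfegbg

dfegbg


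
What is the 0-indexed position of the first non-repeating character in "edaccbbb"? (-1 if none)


Input: edaccbbb
Character frequencies:
  'a': 1
  'b': 3
  'c': 2
  'd': 1
  'e': 1
Scanning left to right for freq == 1:
  Position 0 ('e'): unique! => answer = 0

0


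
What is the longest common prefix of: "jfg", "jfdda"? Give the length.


Words: jfg, jfdda
  Position 0: all 'j' => match
  Position 1: all 'f' => match
  Position 2: ('g', 'd') => mismatch, stop
LCP = "jf" (length 2)

2


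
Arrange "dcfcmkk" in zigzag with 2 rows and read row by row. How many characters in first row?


Zigzag "dcfcmkk" into 2 rows:
Placing characters:
  'd' => row 0
  'c' => row 1
  'f' => row 0
  'c' => row 1
  'm' => row 0
  'k' => row 1
  'k' => row 0
Rows:
  Row 0: "dfmk"
  Row 1: "cck"
First row length: 4

4


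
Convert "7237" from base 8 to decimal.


Input: "7237" in base 8
Positional expansion:
  Digit '7' (value 7) x 8^3 = 3584
  Digit '2' (value 2) x 8^2 = 128
  Digit '3' (value 3) x 8^1 = 24
  Digit '7' (value 7) x 8^0 = 7
Sum = 3743

3743


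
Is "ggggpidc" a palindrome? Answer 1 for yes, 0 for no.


Input: ggggpidc
Reversed: cdipgggg
  Compare pos 0 ('g') with pos 7 ('c'): MISMATCH
  Compare pos 1 ('g') with pos 6 ('d'): MISMATCH
  Compare pos 2 ('g') with pos 5 ('i'): MISMATCH
  Compare pos 3 ('g') with pos 4 ('p'): MISMATCH
Result: not a palindrome

0


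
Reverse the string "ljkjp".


Input: ljkjp
Reading characters right to left:
  Position 4: 'p'
  Position 3: 'j'
  Position 2: 'k'
  Position 1: 'j'
  Position 0: 'l'
Reversed: pjkjl

pjkjl


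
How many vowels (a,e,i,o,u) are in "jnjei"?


Input: jnjei
Checking each character:
  'j' at position 0: consonant
  'n' at position 1: consonant
  'j' at position 2: consonant
  'e' at position 3: vowel (running total: 1)
  'i' at position 4: vowel (running total: 2)
Total vowels: 2

2


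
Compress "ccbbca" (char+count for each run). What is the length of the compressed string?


Input: ccbbca
Runs:
  'c' x 2 => "c2"
  'b' x 2 => "b2"
  'c' x 1 => "c1"
  'a' x 1 => "a1"
Compressed: "c2b2c1a1"
Compressed length: 8

8


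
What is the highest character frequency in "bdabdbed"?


Input: bdabdbed
Character counts:
  'a': 1
  'b': 3
  'd': 3
  'e': 1
Maximum frequency: 3

3


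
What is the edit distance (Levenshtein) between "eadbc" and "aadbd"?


Computing edit distance: "eadbc" -> "aadbd"
DP table:
           a    a    d    b    d
      0    1    2    3    4    5
  e   1    1    2    3    4    5
  a   2    1    1    2    3    4
  d   3    2    2    1    2    3
  b   4    3    3    2    1    2
  c   5    4    4    3    2    2
Edit distance = dp[5][5] = 2

2


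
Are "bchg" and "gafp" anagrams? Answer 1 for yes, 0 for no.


Strings: "bchg", "gafp"
Sorted first:  bcgh
Sorted second: afgp
Differ at position 0: 'b' vs 'a' => not anagrams

0


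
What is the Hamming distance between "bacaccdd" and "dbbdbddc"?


Comparing "bacaccdd" and "dbbdbddc" position by position:
  Position 0: 'b' vs 'd' => differ
  Position 1: 'a' vs 'b' => differ
  Position 2: 'c' vs 'b' => differ
  Position 3: 'a' vs 'd' => differ
  Position 4: 'c' vs 'b' => differ
  Position 5: 'c' vs 'd' => differ
  Position 6: 'd' vs 'd' => same
  Position 7: 'd' vs 'c' => differ
Total differences (Hamming distance): 7

7


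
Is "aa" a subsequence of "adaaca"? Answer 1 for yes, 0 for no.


Check if "aa" is a subsequence of "adaaca"
Greedy scan:
  Position 0 ('a'): matches sub[0] = 'a'
  Position 1 ('d'): no match needed
  Position 2 ('a'): matches sub[1] = 'a'
  Position 3 ('a'): no match needed
  Position 4 ('c'): no match needed
  Position 5 ('a'): no match needed
All 2 characters matched => is a subsequence

1


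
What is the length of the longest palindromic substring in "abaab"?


Input: "abaab"
Checking substrings for palindromes:
  [1:5] "baab" (len 4) => palindrome
  [0:3] "aba" (len 3) => palindrome
  [2:4] "aa" (len 2) => palindrome
Longest palindromic substring: "baab" with length 4

4


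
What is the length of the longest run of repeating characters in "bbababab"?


Input: "bbababab"
Scanning for longest run:
  Position 1 ('b'): continues run of 'b', length=2
  Position 2 ('a'): new char, reset run to 1
  Position 3 ('b'): new char, reset run to 1
  Position 4 ('a'): new char, reset run to 1
  Position 5 ('b'): new char, reset run to 1
  Position 6 ('a'): new char, reset run to 1
  Position 7 ('b'): new char, reset run to 1
Longest run: 'b' with length 2

2


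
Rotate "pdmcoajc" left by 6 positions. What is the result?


Input: "pdmcoajc", rotate left by 6
First 6 characters: "pdmcoa"
Remaining characters: "jc"
Concatenate remaining + first: "jc" + "pdmcoa" = "jcpdmcoa"

jcpdmcoa


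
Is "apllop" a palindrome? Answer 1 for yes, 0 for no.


Input: apllop
Reversed: pollpa
  Compare pos 0 ('a') with pos 5 ('p'): MISMATCH
  Compare pos 1 ('p') with pos 4 ('o'): MISMATCH
  Compare pos 2 ('l') with pos 3 ('l'): match
Result: not a palindrome

0


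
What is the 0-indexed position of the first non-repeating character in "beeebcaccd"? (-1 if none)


Input: beeebcaccd
Character frequencies:
  'a': 1
  'b': 2
  'c': 3
  'd': 1
  'e': 3
Scanning left to right for freq == 1:
  Position 0 ('b'): freq=2, skip
  Position 1 ('e'): freq=3, skip
  Position 2 ('e'): freq=3, skip
  Position 3 ('e'): freq=3, skip
  Position 4 ('b'): freq=2, skip
  Position 5 ('c'): freq=3, skip
  Position 6 ('a'): unique! => answer = 6

6


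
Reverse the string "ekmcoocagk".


Input: ekmcoocagk
Reading characters right to left:
  Position 9: 'k'
  Position 8: 'g'
  Position 7: 'a'
  Position 6: 'c'
  Position 5: 'o'
  Position 4: 'o'
  Position 3: 'c'
  Position 2: 'm'
  Position 1: 'k'
  Position 0: 'e'
Reversed: kgacoocmke

kgacoocmke


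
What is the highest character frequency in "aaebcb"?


Input: aaebcb
Character counts:
  'a': 2
  'b': 2
  'c': 1
  'e': 1
Maximum frequency: 2

2


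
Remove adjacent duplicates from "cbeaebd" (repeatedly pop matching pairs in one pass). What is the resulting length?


Input: cbeaebd
Stack-based adjacent duplicate removal:
  Read 'c': push. Stack: c
  Read 'b': push. Stack: cb
  Read 'e': push. Stack: cbe
  Read 'a': push. Stack: cbea
  Read 'e': push. Stack: cbeae
  Read 'b': push. Stack: cbeaeb
  Read 'd': push. Stack: cbeaebd
Final stack: "cbeaebd" (length 7)

7


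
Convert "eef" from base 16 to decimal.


Input: "eef" in base 16
Positional expansion:
  Digit 'e' (value 14) x 16^2 = 3584
  Digit 'e' (value 14) x 16^1 = 224
  Digit 'f' (value 15) x 16^0 = 15
Sum = 3823

3823


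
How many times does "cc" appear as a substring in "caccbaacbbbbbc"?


Searching for "cc" in "caccbaacbbbbbc"
Scanning each position:
  Position 0: "ca" => no
  Position 1: "ac" => no
  Position 2: "cc" => MATCH
  Position 3: "cb" => no
  Position 4: "ba" => no
  Position 5: "aa" => no
  Position 6: "ac" => no
  Position 7: "cb" => no
  Position 8: "bb" => no
  Position 9: "bb" => no
  Position 10: "bb" => no
  Position 11: "bb" => no
  Position 12: "bc" => no
Total occurrences: 1

1


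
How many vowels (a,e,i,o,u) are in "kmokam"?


Input: kmokam
Checking each character:
  'k' at position 0: consonant
  'm' at position 1: consonant
  'o' at position 2: vowel (running total: 1)
  'k' at position 3: consonant
  'a' at position 4: vowel (running total: 2)
  'm' at position 5: consonant
Total vowels: 2

2


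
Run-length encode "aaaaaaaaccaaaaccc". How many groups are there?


Input: aaaaaaaaccaaaaccc
Scanning for consecutive runs:
  Group 1: 'a' x 8 (positions 0-7)
  Group 2: 'c' x 2 (positions 8-9)
  Group 3: 'a' x 4 (positions 10-13)
  Group 4: 'c' x 3 (positions 14-16)
Total groups: 4

4


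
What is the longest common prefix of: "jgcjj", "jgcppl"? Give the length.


Words: jgcjj, jgcppl
  Position 0: all 'j' => match
  Position 1: all 'g' => match
  Position 2: all 'c' => match
  Position 3: ('j', 'p') => mismatch, stop
LCP = "jgc" (length 3)

3


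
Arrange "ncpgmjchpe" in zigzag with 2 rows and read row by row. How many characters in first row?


Zigzag "ncpgmjchpe" into 2 rows:
Placing characters:
  'n' => row 0
  'c' => row 1
  'p' => row 0
  'g' => row 1
  'm' => row 0
  'j' => row 1
  'c' => row 0
  'h' => row 1
  'p' => row 0
  'e' => row 1
Rows:
  Row 0: "npmcp"
  Row 1: "cgjhe"
First row length: 5

5


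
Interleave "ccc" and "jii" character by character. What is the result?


Interleaving "ccc" and "jii":
  Position 0: 'c' from first, 'j' from second => "cj"
  Position 1: 'c' from first, 'i' from second => "ci"
  Position 2: 'c' from first, 'i' from second => "ci"
Result: cjcici

cjcici


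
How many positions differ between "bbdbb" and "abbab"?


Comparing "bbdbb" and "abbab" position by position:
  Position 0: 'b' vs 'a' => DIFFER
  Position 1: 'b' vs 'b' => same
  Position 2: 'd' vs 'b' => DIFFER
  Position 3: 'b' vs 'a' => DIFFER
  Position 4: 'b' vs 'b' => same
Positions that differ: 3

3


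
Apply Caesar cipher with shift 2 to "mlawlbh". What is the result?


Caesar cipher: shift "mlawlbh" by 2
  'm' (pos 12) + 2 = pos 14 = 'o'
  'l' (pos 11) + 2 = pos 13 = 'n'
  'a' (pos 0) + 2 = pos 2 = 'c'
  'w' (pos 22) + 2 = pos 24 = 'y'
  'l' (pos 11) + 2 = pos 13 = 'n'
  'b' (pos 1) + 2 = pos 3 = 'd'
  'h' (pos 7) + 2 = pos 9 = 'j'
Result: oncyndj

oncyndj


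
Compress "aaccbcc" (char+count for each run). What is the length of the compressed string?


Input: aaccbcc
Runs:
  'a' x 2 => "a2"
  'c' x 2 => "c2"
  'b' x 1 => "b1"
  'c' x 2 => "c2"
Compressed: "a2c2b1c2"
Compressed length: 8

8


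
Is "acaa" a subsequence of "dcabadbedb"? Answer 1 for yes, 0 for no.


Check if "acaa" is a subsequence of "dcabadbedb"
Greedy scan:
  Position 0 ('d'): no match needed
  Position 1 ('c'): no match needed
  Position 2 ('a'): matches sub[0] = 'a'
  Position 3 ('b'): no match needed
  Position 4 ('a'): no match needed
  Position 5 ('d'): no match needed
  Position 6 ('b'): no match needed
  Position 7 ('e'): no match needed
  Position 8 ('d'): no match needed
  Position 9 ('b'): no match needed
Only matched 1/4 characters => not a subsequence

0


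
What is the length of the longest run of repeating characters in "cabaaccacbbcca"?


Input: "cabaaccacbbcca"
Scanning for longest run:
  Position 1 ('a'): new char, reset run to 1
  Position 2 ('b'): new char, reset run to 1
  Position 3 ('a'): new char, reset run to 1
  Position 4 ('a'): continues run of 'a', length=2
  Position 5 ('c'): new char, reset run to 1
  Position 6 ('c'): continues run of 'c', length=2
  Position 7 ('a'): new char, reset run to 1
  Position 8 ('c'): new char, reset run to 1
  Position 9 ('b'): new char, reset run to 1
  Position 10 ('b'): continues run of 'b', length=2
  Position 11 ('c'): new char, reset run to 1
  Position 12 ('c'): continues run of 'c', length=2
  Position 13 ('a'): new char, reset run to 1
Longest run: 'a' with length 2

2


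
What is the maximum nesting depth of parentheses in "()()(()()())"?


Input: "()()(()()())"
Tracking depth:
  Position 0 '(': depth becomes 1
  Position 1 ')': depth becomes 0
  Position 2 '(': depth becomes 1
  Position 3 ')': depth becomes 0
  Position 4 '(': depth becomes 1
  Position 5 '(': depth becomes 2
  Position 6 ')': depth becomes 1
  Position 7 '(': depth becomes 2
  Position 8 ')': depth becomes 1
  Position 9 '(': depth becomes 2
  Position 10 ')': depth becomes 1
  Position 11 ')': depth becomes 0
Maximum depth reached: 2

2


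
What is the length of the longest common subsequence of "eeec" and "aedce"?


LCS of "eeec" and "aedce"
DP table:
           a    e    d    c    e
      0    0    0    0    0    0
  e   0    0    1    1    1    1
  e   0    0    1    1    1    2
  e   0    0    1    1    1    2
  c   0    0    1    1    2    2
LCS length = dp[4][5] = 2

2


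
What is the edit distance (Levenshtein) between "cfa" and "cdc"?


Computing edit distance: "cfa" -> "cdc"
DP table:
           c    d    c
      0    1    2    3
  c   1    0    1    2
  f   2    1    1    2
  a   3    2    2    2
Edit distance = dp[3][3] = 2

2


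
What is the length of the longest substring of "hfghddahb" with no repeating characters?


Input: "hfghddahb"
Sliding window (track last position of each char):
  Position 0 ('h'): window [0,0] length 1 -- new best
  Position 1 ('f'): window [0,1] length 2 -- new best
  Position 2 ('g'): window [0,2] length 3 -- new best
  Position 3 ('h'): repeat (last at 0), move window start to 1
  Position 3 ('h'): window [1,3] length 3
  Position 4 ('d'): window [1,4] length 4 -- new best
  Position 5 ('d'): repeat (last at 4), move window start to 5
  Position 5 ('d'): window [5,5] length 1
  Position 6 ('a'): window [5,6] length 2
  Position 7 ('h'): window [5,7] length 3
  Position 8 ('b'): window [5,8] length 4
Longest substring with no repeats: "fghd" with length 4

4


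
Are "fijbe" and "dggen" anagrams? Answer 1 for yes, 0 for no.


Strings: "fijbe", "dggen"
Sorted first:  befij
Sorted second: deggn
Differ at position 0: 'b' vs 'd' => not anagrams

0


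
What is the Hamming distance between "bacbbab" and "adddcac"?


Comparing "bacbbab" and "adddcac" position by position:
  Position 0: 'b' vs 'a' => differ
  Position 1: 'a' vs 'd' => differ
  Position 2: 'c' vs 'd' => differ
  Position 3: 'b' vs 'd' => differ
  Position 4: 'b' vs 'c' => differ
  Position 5: 'a' vs 'a' => same
  Position 6: 'b' vs 'c' => differ
Total differences (Hamming distance): 6

6


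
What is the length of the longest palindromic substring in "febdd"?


Input: "febdd"
Checking substrings for palindromes:
  [3:5] "dd" (len 2) => palindrome
Longest palindromic substring: "dd" with length 2

2


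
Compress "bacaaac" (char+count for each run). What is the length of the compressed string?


Input: bacaaac
Runs:
  'b' x 1 => "b1"
  'a' x 1 => "a1"
  'c' x 1 => "c1"
  'a' x 3 => "a3"
  'c' x 1 => "c1"
Compressed: "b1a1c1a3c1"
Compressed length: 10

10


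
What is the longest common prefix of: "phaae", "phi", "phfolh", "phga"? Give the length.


Words: phaae, phi, phfolh, phga
  Position 0: all 'p' => match
  Position 1: all 'h' => match
  Position 2: ('a', 'i', 'f', 'g') => mismatch, stop
LCP = "ph" (length 2)

2


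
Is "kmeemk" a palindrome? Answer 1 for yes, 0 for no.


Input: kmeemk
Reversed: kmeemk
  Compare pos 0 ('k') with pos 5 ('k'): match
  Compare pos 1 ('m') with pos 4 ('m'): match
  Compare pos 2 ('e') with pos 3 ('e'): match
Result: palindrome

1


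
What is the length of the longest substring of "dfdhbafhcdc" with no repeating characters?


Input: "dfdhbafhcdc"
Sliding window (track last position of each char):
  Position 0 ('d'): window [0,0] length 1 -- new best
  Position 1 ('f'): window [0,1] length 2 -- new best
  Position 2 ('d'): repeat (last at 0), move window start to 1
  Position 2 ('d'): window [1,2] length 2
  Position 3 ('h'): window [1,3] length 3 -- new best
  Position 4 ('b'): window [1,4] length 4 -- new best
  Position 5 ('a'): window [1,5] length 5 -- new best
  Position 6 ('f'): repeat (last at 1), move window start to 2
  Position 6 ('f'): window [2,6] length 5
  Position 7 ('h'): repeat (last at 3), move window start to 4
  Position 7 ('h'): window [4,7] length 4
  Position 8 ('c'): window [4,8] length 5
  Position 9 ('d'): window [4,9] length 6 -- new best
  Position 10 ('c'): repeat (last at 8), move window start to 9
  Position 10 ('c'): window [9,10] length 2
Longest substring with no repeats: "bafhcd" with length 6

6


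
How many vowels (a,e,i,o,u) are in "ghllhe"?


Input: ghllhe
Checking each character:
  'g' at position 0: consonant
  'h' at position 1: consonant
  'l' at position 2: consonant
  'l' at position 3: consonant
  'h' at position 4: consonant
  'e' at position 5: vowel (running total: 1)
Total vowels: 1

1


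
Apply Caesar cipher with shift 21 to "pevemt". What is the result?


Caesar cipher: shift "pevemt" by 21
  'p' (pos 15) + 21 = pos 10 = 'k'
  'e' (pos 4) + 21 = pos 25 = 'z'
  'v' (pos 21) + 21 = pos 16 = 'q'
  'e' (pos 4) + 21 = pos 25 = 'z'
  'm' (pos 12) + 21 = pos 7 = 'h'
  't' (pos 19) + 21 = pos 14 = 'o'
Result: kzqzho

kzqzho


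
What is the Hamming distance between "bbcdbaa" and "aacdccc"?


Comparing "bbcdbaa" and "aacdccc" position by position:
  Position 0: 'b' vs 'a' => differ
  Position 1: 'b' vs 'a' => differ
  Position 2: 'c' vs 'c' => same
  Position 3: 'd' vs 'd' => same
  Position 4: 'b' vs 'c' => differ
  Position 5: 'a' vs 'c' => differ
  Position 6: 'a' vs 'c' => differ
Total differences (Hamming distance): 5

5


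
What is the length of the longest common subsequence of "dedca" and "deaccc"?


LCS of "dedca" and "deaccc"
DP table:
           d    e    a    c    c    c
      0    0    0    0    0    0    0
  d   0    1    1    1    1    1    1
  e   0    1    2    2    2    2    2
  d   0    1    2    2    2    2    2
  c   0    1    2    2    3    3    3
  a   0    1    2    3    3    3    3
LCS length = dp[5][6] = 3

3


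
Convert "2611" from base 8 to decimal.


Input: "2611" in base 8
Positional expansion:
  Digit '2' (value 2) x 8^3 = 1024
  Digit '6' (value 6) x 8^2 = 384
  Digit '1' (value 1) x 8^1 = 8
  Digit '1' (value 1) x 8^0 = 1
Sum = 1417

1417


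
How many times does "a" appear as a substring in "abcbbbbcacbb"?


Searching for "a" in "abcbbbbcacbb"
Scanning each position:
  Position 0: "a" => MATCH
  Position 1: "b" => no
  Position 2: "c" => no
  Position 3: "b" => no
  Position 4: "b" => no
  Position 5: "b" => no
  Position 6: "b" => no
  Position 7: "c" => no
  Position 8: "a" => MATCH
  Position 9: "c" => no
  Position 10: "b" => no
  Position 11: "b" => no
Total occurrences: 2

2


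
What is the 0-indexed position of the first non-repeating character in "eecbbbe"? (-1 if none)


Input: eecbbbe
Character frequencies:
  'b': 3
  'c': 1
  'e': 3
Scanning left to right for freq == 1:
  Position 0 ('e'): freq=3, skip
  Position 1 ('e'): freq=3, skip
  Position 2 ('c'): unique! => answer = 2

2


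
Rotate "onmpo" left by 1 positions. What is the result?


Input: "onmpo", rotate left by 1
First 1 characters: "o"
Remaining characters: "nmpo"
Concatenate remaining + first: "nmpo" + "o" = "nmpoo"

nmpoo


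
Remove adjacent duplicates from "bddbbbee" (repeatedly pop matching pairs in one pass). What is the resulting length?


Input: bddbbbee
Stack-based adjacent duplicate removal:
  Read 'b': push. Stack: b
  Read 'd': push. Stack: bd
  Read 'd': matches stack top 'd' => pop. Stack: b
  Read 'b': matches stack top 'b' => pop. Stack: (empty)
  Read 'b': push. Stack: b
  Read 'b': matches stack top 'b' => pop. Stack: (empty)
  Read 'e': push. Stack: e
  Read 'e': matches stack top 'e' => pop. Stack: (empty)
Final stack: "" (length 0)

0


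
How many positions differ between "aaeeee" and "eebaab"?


Comparing "aaeeee" and "eebaab" position by position:
  Position 0: 'a' vs 'e' => DIFFER
  Position 1: 'a' vs 'e' => DIFFER
  Position 2: 'e' vs 'b' => DIFFER
  Position 3: 'e' vs 'a' => DIFFER
  Position 4: 'e' vs 'a' => DIFFER
  Position 5: 'e' vs 'b' => DIFFER
Positions that differ: 6

6


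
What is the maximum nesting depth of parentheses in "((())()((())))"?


Input: "((())()((())))"
Tracking depth:
  Position 0 '(': depth becomes 1
  Position 1 '(': depth becomes 2
  Position 2 '(': depth becomes 3
  Position 3 ')': depth becomes 2
  Position 4 ')': depth becomes 1
  Position 5 '(': depth becomes 2
  Position 6 ')': depth becomes 1
  Position 7 '(': depth becomes 2
  Position 8 '(': depth becomes 3
  Position 9 '(': depth becomes 4
  Position 10 ')': depth becomes 3
  Position 11 ')': depth becomes 2
  Position 12 ')': depth becomes 1
  Position 13 ')': depth becomes 0
Maximum depth reached: 4

4


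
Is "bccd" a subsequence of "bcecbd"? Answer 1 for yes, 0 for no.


Check if "bccd" is a subsequence of "bcecbd"
Greedy scan:
  Position 0 ('b'): matches sub[0] = 'b'
  Position 1 ('c'): matches sub[1] = 'c'
  Position 2 ('e'): no match needed
  Position 3 ('c'): matches sub[2] = 'c'
  Position 4 ('b'): no match needed
  Position 5 ('d'): matches sub[3] = 'd'
All 4 characters matched => is a subsequence

1


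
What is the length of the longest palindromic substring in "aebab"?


Input: "aebab"
Checking substrings for palindromes:
  [2:5] "bab" (len 3) => palindrome
Longest palindromic substring: "bab" with length 3

3


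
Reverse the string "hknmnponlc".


Input: hknmnponlc
Reading characters right to left:
  Position 9: 'c'
  Position 8: 'l'
  Position 7: 'n'
  Position 6: 'o'
  Position 5: 'p'
  Position 4: 'n'
  Position 3: 'm'
  Position 2: 'n'
  Position 1: 'k'
  Position 0: 'h'
Reversed: clnopnmnkh

clnopnmnkh


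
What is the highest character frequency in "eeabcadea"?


Input: eeabcadea
Character counts:
  'a': 3
  'b': 1
  'c': 1
  'd': 1
  'e': 3
Maximum frequency: 3

3


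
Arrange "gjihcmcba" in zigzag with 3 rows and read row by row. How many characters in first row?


Zigzag "gjihcmcba" into 3 rows:
Placing characters:
  'g' => row 0
  'j' => row 1
  'i' => row 2
  'h' => row 1
  'c' => row 0
  'm' => row 1
  'c' => row 2
  'b' => row 1
  'a' => row 0
Rows:
  Row 0: "gca"
  Row 1: "jhmb"
  Row 2: "ic"
First row length: 3

3


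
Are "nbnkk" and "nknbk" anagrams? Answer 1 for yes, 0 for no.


Strings: "nbnkk", "nknbk"
Sorted first:  bkknn
Sorted second: bkknn
Sorted forms match => anagrams

1


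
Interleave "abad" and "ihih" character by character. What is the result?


Interleaving "abad" and "ihih":
  Position 0: 'a' from first, 'i' from second => "ai"
  Position 1: 'b' from first, 'h' from second => "bh"
  Position 2: 'a' from first, 'i' from second => "ai"
  Position 3: 'd' from first, 'h' from second => "dh"
Result: aibhaidh

aibhaidh


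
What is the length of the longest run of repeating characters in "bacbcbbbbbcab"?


Input: "bacbcbbbbbcab"
Scanning for longest run:
  Position 1 ('a'): new char, reset run to 1
  Position 2 ('c'): new char, reset run to 1
  Position 3 ('b'): new char, reset run to 1
  Position 4 ('c'): new char, reset run to 1
  Position 5 ('b'): new char, reset run to 1
  Position 6 ('b'): continues run of 'b', length=2
  Position 7 ('b'): continues run of 'b', length=3
  Position 8 ('b'): continues run of 'b', length=4
  Position 9 ('b'): continues run of 'b', length=5
  Position 10 ('c'): new char, reset run to 1
  Position 11 ('a'): new char, reset run to 1
  Position 12 ('b'): new char, reset run to 1
Longest run: 'b' with length 5

5


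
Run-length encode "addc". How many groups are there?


Input: addc
Scanning for consecutive runs:
  Group 1: 'a' x 1 (positions 0-0)
  Group 2: 'd' x 2 (positions 1-2)
  Group 3: 'c' x 1 (positions 3-3)
Total groups: 3

3


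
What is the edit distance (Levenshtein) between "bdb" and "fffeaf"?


Computing edit distance: "bdb" -> "fffeaf"
DP table:
           f    f    f    e    a    f
      0    1    2    3    4    5    6
  b   1    1    2    3    4    5    6
  d   2    2    2    3    4    5    6
  b   3    3    3    3    4    5    6
Edit distance = dp[3][6] = 6

6


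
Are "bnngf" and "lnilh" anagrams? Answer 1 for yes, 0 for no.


Strings: "bnngf", "lnilh"
Sorted first:  bfgnn
Sorted second: hilln
Differ at position 0: 'b' vs 'h' => not anagrams

0


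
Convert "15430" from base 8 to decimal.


Input: "15430" in base 8
Positional expansion:
  Digit '1' (value 1) x 8^4 = 4096
  Digit '5' (value 5) x 8^3 = 2560
  Digit '4' (value 4) x 8^2 = 256
  Digit '3' (value 3) x 8^1 = 24
  Digit '0' (value 0) x 8^0 = 0
Sum = 6936

6936


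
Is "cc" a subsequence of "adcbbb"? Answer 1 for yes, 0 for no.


Check if "cc" is a subsequence of "adcbbb"
Greedy scan:
  Position 0 ('a'): no match needed
  Position 1 ('d'): no match needed
  Position 2 ('c'): matches sub[0] = 'c'
  Position 3 ('b'): no match needed
  Position 4 ('b'): no match needed
  Position 5 ('b'): no match needed
Only matched 1/2 characters => not a subsequence

0


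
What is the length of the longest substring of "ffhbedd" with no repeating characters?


Input: "ffhbedd"
Sliding window (track last position of each char):
  Position 0 ('f'): window [0,0] length 1 -- new best
  Position 1 ('f'): repeat (last at 0), move window start to 1
  Position 1 ('f'): window [1,1] length 1
  Position 2 ('h'): window [1,2] length 2 -- new best
  Position 3 ('b'): window [1,3] length 3 -- new best
  Position 4 ('e'): window [1,4] length 4 -- new best
  Position 5 ('d'): window [1,5] length 5 -- new best
  Position 6 ('d'): repeat (last at 5), move window start to 6
  Position 6 ('d'): window [6,6] length 1
Longest substring with no repeats: "fhbed" with length 5

5


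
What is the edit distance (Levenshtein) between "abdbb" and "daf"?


Computing edit distance: "abdbb" -> "daf"
DP table:
           d    a    f
      0    1    2    3
  a   1    1    1    2
  b   2    2    2    2
  d   3    2    3    3
  b   4    3    3    4
  b   5    4    4    4
Edit distance = dp[5][3] = 4

4


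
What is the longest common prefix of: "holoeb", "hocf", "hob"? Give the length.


Words: holoeb, hocf, hob
  Position 0: all 'h' => match
  Position 1: all 'o' => match
  Position 2: ('l', 'c', 'b') => mismatch, stop
LCP = "ho" (length 2)

2


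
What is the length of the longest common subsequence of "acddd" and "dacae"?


LCS of "acddd" and "dacae"
DP table:
           d    a    c    a    e
      0    0    0    0    0    0
  a   0    0    1    1    1    1
  c   0    0    1    2    2    2
  d   0    1    1    2    2    2
  d   0    1    1    2    2    2
  d   0    1    1    2    2    2
LCS length = dp[5][5] = 2

2


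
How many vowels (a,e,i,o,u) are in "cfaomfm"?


Input: cfaomfm
Checking each character:
  'c' at position 0: consonant
  'f' at position 1: consonant
  'a' at position 2: vowel (running total: 1)
  'o' at position 3: vowel (running total: 2)
  'm' at position 4: consonant
  'f' at position 5: consonant
  'm' at position 6: consonant
Total vowels: 2

2


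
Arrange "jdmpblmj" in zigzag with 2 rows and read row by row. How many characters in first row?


Zigzag "jdmpblmj" into 2 rows:
Placing characters:
  'j' => row 0
  'd' => row 1
  'm' => row 0
  'p' => row 1
  'b' => row 0
  'l' => row 1
  'm' => row 0
  'j' => row 1
Rows:
  Row 0: "jmbm"
  Row 1: "dplj"
First row length: 4

4


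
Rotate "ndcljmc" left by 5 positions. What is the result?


Input: "ndcljmc", rotate left by 5
First 5 characters: "ndclj"
Remaining characters: "mc"
Concatenate remaining + first: "mc" + "ndclj" = "mcndclj"

mcndclj


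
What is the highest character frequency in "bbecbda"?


Input: bbecbda
Character counts:
  'a': 1
  'b': 3
  'c': 1
  'd': 1
  'e': 1
Maximum frequency: 3

3


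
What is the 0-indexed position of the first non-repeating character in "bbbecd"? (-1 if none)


Input: bbbecd
Character frequencies:
  'b': 3
  'c': 1
  'd': 1
  'e': 1
Scanning left to right for freq == 1:
  Position 0 ('b'): freq=3, skip
  Position 1 ('b'): freq=3, skip
  Position 2 ('b'): freq=3, skip
  Position 3 ('e'): unique! => answer = 3

3


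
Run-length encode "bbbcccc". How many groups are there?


Input: bbbcccc
Scanning for consecutive runs:
  Group 1: 'b' x 3 (positions 0-2)
  Group 2: 'c' x 4 (positions 3-6)
Total groups: 2

2


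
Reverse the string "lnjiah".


Input: lnjiah
Reading characters right to left:
  Position 5: 'h'
  Position 4: 'a'
  Position 3: 'i'
  Position 2: 'j'
  Position 1: 'n'
  Position 0: 'l'
Reversed: haijnl

haijnl


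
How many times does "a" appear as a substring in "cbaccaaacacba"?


Searching for "a" in "cbaccaaacacba"
Scanning each position:
  Position 0: "c" => no
  Position 1: "b" => no
  Position 2: "a" => MATCH
  Position 3: "c" => no
  Position 4: "c" => no
  Position 5: "a" => MATCH
  Position 6: "a" => MATCH
  Position 7: "a" => MATCH
  Position 8: "c" => no
  Position 9: "a" => MATCH
  Position 10: "c" => no
  Position 11: "b" => no
  Position 12: "a" => MATCH
Total occurrences: 6

6


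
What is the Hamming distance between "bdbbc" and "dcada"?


Comparing "bdbbc" and "dcada" position by position:
  Position 0: 'b' vs 'd' => differ
  Position 1: 'd' vs 'c' => differ
  Position 2: 'b' vs 'a' => differ
  Position 3: 'b' vs 'd' => differ
  Position 4: 'c' vs 'a' => differ
Total differences (Hamming distance): 5

5


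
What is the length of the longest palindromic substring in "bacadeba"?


Input: "bacadeba"
Checking substrings for palindromes:
  [1:4] "aca" (len 3) => palindrome
Longest palindromic substring: "aca" with length 3

3


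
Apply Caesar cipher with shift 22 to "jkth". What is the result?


Caesar cipher: shift "jkth" by 22
  'j' (pos 9) + 22 = pos 5 = 'f'
  'k' (pos 10) + 22 = pos 6 = 'g'
  't' (pos 19) + 22 = pos 15 = 'p'
  'h' (pos 7) + 22 = pos 3 = 'd'
Result: fgpd

fgpd


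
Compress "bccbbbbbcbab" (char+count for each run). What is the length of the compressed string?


Input: bccbbbbbcbab
Runs:
  'b' x 1 => "b1"
  'c' x 2 => "c2"
  'b' x 5 => "b5"
  'c' x 1 => "c1"
  'b' x 1 => "b1"
  'a' x 1 => "a1"
  'b' x 1 => "b1"
Compressed: "b1c2b5c1b1a1b1"
Compressed length: 14

14


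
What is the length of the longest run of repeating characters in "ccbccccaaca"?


Input: "ccbccccaaca"
Scanning for longest run:
  Position 1 ('c'): continues run of 'c', length=2
  Position 2 ('b'): new char, reset run to 1
  Position 3 ('c'): new char, reset run to 1
  Position 4 ('c'): continues run of 'c', length=2
  Position 5 ('c'): continues run of 'c', length=3
  Position 6 ('c'): continues run of 'c', length=4
  Position 7 ('a'): new char, reset run to 1
  Position 8 ('a'): continues run of 'a', length=2
  Position 9 ('c'): new char, reset run to 1
  Position 10 ('a'): new char, reset run to 1
Longest run: 'c' with length 4

4


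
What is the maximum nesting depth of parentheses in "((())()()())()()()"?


Input: "((())()()())()()()"
Tracking depth:
  Position 0 '(': depth becomes 1
  Position 1 '(': depth becomes 2
  Position 2 '(': depth becomes 3
  Position 3 ')': depth becomes 2
  Position 4 ')': depth becomes 1
  Position 5 '(': depth becomes 2
  Position 6 ')': depth becomes 1
  Position 7 '(': depth becomes 2
  Position 8 ')': depth becomes 1
  Position 9 '(': depth becomes 2
  Position 10 ')': depth becomes 1
  Position 11 ')': depth becomes 0
  Position 12 '(': depth becomes 1
  Position 13 ')': depth becomes 0
  Position 14 '(': depth becomes 1
  Position 15 ')': depth becomes 0
  Position 16 '(': depth becomes 1
  Position 17 ')': depth becomes 0
Maximum depth reached: 3

3
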